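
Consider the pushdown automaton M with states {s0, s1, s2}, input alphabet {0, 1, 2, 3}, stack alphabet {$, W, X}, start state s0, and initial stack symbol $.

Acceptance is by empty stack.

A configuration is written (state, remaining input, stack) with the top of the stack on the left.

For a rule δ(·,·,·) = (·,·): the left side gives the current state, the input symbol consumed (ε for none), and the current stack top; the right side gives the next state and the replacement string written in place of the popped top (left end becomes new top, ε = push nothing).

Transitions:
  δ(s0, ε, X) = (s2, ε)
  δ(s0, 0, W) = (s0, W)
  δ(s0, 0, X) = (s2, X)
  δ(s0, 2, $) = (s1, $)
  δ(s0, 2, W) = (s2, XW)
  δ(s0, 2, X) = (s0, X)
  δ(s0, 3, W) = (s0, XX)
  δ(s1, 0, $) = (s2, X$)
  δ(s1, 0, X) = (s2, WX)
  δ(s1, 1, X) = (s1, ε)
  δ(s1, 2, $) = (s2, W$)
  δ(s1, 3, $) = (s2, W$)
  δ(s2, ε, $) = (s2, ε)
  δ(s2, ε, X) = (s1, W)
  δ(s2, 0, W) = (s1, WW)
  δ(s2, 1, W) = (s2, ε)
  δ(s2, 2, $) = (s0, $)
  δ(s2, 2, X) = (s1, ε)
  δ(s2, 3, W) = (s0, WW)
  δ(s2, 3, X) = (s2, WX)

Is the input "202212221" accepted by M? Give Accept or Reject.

Accept

One accepting computation: (s0, 202212221, $) ⊢ (s1, 02212221, $) ⊢ (s2, 2212221, X$) ⊢ (s1, 212221, $) ⊢ (s2, 12221, W$) ⊢ (s2, 2221, $) ⊢ (s0, 221, $) ⊢ (s1, 21, $) ⊢ (s2, 1, W$) ⊢ (s2, ε, $) ⊢ (s2, ε, ε)
All input consumed and the stack is empty.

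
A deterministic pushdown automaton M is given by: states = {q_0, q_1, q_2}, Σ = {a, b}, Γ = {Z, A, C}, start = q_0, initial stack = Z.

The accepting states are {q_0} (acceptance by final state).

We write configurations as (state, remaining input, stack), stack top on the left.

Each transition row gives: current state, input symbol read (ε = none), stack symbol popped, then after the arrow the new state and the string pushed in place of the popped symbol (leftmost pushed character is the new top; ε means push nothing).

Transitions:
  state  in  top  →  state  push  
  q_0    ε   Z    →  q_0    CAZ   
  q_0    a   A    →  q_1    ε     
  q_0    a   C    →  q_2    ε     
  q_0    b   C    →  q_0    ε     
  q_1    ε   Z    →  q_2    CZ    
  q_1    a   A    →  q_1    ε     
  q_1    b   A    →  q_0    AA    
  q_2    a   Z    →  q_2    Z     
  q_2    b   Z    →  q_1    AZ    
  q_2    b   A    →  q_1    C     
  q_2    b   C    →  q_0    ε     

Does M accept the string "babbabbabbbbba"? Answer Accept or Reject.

Reject

(q_0, babbabbabbbbba, Z)
  ε-move, top Z: go to q_0, push CAZ → (q_0, babbabbabbbbba, CAZ)
  read b, top C: go to q_0, push ε → (q_0, abbabbabbbbba, AZ)
  read a, top A: go to q_1, push ε → (q_1, bbabbabbbbba, Z)
  ε-move, top Z: go to q_2, push CZ → (q_2, bbabbabbbbba, CZ)
  read b, top C: go to q_0, push ε → (q_0, babbabbbbba, Z)
  ε-move, top Z: go to q_0, push CAZ → (q_0, babbabbbbba, CAZ)
  read b, top C: go to q_0, push ε → (q_0, abbabbbbba, AZ)
  read a, top A: go to q_1, push ε → (q_1, bbabbbbba, Z)
  ε-move, top Z: go to q_2, push CZ → (q_2, bbabbbbba, CZ)
  read b, top C: go to q_0, push ε → (q_0, babbbbba, Z)
  ε-move, top Z: go to q_0, push CAZ → (q_0, babbbbba, CAZ)
  read b, top C: go to q_0, push ε → (q_0, abbbbba, AZ)
  read a, top A: go to q_1, push ε → (q_1, bbbbba, Z)
  ε-move, top Z: go to q_2, push CZ → (q_2, bbbbba, CZ)
  read b, top C: go to q_0, push ε → (q_0, bbbba, Z)
  ε-move, top Z: go to q_0, push CAZ → (q_0, bbbba, CAZ)
  read b, top C: go to q_0, push ε → (q_0, bbba, AZ)
No transition applies at (q_0, bbba, AZ); input not fully consumed.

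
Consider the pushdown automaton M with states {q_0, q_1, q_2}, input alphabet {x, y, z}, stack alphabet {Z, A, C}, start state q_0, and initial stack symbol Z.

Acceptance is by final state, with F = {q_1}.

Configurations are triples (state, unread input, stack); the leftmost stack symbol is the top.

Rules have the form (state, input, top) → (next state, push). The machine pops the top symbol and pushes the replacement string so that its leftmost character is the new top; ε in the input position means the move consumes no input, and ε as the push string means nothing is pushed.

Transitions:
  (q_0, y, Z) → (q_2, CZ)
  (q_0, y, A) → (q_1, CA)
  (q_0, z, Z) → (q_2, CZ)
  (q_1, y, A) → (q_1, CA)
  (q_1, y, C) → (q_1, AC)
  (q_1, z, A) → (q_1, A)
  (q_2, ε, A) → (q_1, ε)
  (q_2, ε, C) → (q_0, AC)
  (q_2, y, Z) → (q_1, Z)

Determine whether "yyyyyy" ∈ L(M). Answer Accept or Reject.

Accept

One accepting computation: (q_0, yyyyyy, Z) ⊢ (q_2, yyyyy, CZ) ⊢ (q_0, yyyyy, ACZ) ⊢ (q_1, yyyy, CACZ) ⊢ (q_1, yyy, ACACZ) ⊢ (q_1, yy, CACACZ) ⊢ (q_1, y, ACACACZ) ⊢ (q_1, ε, CACACACZ)
All input consumed and state q_1 ∈ F.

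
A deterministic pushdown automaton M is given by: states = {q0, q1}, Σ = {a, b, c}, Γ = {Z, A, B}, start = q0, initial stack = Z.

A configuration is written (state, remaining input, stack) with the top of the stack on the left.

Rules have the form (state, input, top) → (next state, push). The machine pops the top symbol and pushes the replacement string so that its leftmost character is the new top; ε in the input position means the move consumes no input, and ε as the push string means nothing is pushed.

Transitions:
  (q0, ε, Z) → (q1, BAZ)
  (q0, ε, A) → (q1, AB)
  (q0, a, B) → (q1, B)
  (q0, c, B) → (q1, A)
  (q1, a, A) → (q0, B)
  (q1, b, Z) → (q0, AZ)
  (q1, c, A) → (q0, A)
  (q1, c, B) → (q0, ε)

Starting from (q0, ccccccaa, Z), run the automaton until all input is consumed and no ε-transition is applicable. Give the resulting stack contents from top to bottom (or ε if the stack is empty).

BBBBBBBZ

(q0, ccccccaa, Z)
  ε-move, top Z: go to q1, push BAZ → (q1, ccccccaa, BAZ)
  read c, top B: go to q0, push ε → (q0, cccccaa, AZ)
  ε-move, top A: go to q1, push AB → (q1, cccccaa, ABZ)
  read c, top A: go to q0, push A → (q0, ccccaa, ABZ)
  ε-move, top A: go to q1, push AB → (q1, ccccaa, ABBZ)
  read c, top A: go to q0, push A → (q0, cccaa, ABBZ)
  ε-move, top A: go to q1, push AB → (q1, cccaa, ABBBZ)
  read c, top A: go to q0, push A → (q0, ccaa, ABBBZ)
  ε-move, top A: go to q1, push AB → (q1, ccaa, ABBBBZ)
  read c, top A: go to q0, push A → (q0, caa, ABBBBZ)
  ε-move, top A: go to q1, push AB → (q1, caa, ABBBBBZ)
  read c, top A: go to q0, push A → (q0, aa, ABBBBBZ)
  ε-move, top A: go to q1, push AB → (q1, aa, ABBBBBBZ)
  read a, top A: go to q0, push B → (q0, a, BBBBBBBZ)
  read a, top B: go to q1, push B → (q1, ε, BBBBBBBZ)
All input consumed in state q1 with stack BBBBBBBZ.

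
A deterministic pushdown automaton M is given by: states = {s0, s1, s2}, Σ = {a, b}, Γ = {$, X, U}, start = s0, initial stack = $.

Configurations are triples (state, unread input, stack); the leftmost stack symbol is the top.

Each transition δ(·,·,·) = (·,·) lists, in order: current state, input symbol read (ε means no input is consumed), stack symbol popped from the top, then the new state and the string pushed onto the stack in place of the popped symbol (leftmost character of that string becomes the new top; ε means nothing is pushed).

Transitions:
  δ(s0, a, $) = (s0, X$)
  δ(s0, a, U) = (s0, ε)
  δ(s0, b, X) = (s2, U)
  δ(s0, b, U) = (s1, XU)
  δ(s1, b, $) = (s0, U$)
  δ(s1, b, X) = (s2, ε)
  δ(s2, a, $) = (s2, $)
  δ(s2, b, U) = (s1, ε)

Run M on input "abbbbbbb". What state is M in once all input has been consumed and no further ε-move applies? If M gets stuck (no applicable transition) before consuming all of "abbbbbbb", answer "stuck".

s0

(s0, abbbbbbb, $) ⊢ (s0, bbbbbbb, X$) ⊢ (s2, bbbbbb, U$) ⊢ (s1, bbbbb, $) ⊢ (s0, bbbb, U$) ⊢ (s1, bbb, XU$) ⊢ (s2, bb, U$) ⊢ (s1, b, $) ⊢ (s0, ε, U$)
All input consumed; M is in state s0.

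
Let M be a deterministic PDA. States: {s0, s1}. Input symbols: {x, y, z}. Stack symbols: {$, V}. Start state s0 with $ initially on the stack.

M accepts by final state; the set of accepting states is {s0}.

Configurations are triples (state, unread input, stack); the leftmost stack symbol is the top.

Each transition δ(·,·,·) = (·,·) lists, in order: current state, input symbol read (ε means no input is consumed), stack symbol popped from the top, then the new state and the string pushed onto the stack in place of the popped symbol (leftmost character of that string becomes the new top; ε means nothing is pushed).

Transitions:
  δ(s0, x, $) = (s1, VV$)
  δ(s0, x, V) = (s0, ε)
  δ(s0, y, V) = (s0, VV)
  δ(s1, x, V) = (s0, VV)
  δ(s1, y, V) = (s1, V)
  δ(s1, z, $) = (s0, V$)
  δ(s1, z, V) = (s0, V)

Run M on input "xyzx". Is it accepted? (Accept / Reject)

(s0, xyzx, $) ⊢ (s1, yzx, VV$) ⊢ (s1, zx, VV$) ⊢ (s0, x, VV$) ⊢ (s0, ε, V$)
All input consumed; state s0 ∈ F.

Accept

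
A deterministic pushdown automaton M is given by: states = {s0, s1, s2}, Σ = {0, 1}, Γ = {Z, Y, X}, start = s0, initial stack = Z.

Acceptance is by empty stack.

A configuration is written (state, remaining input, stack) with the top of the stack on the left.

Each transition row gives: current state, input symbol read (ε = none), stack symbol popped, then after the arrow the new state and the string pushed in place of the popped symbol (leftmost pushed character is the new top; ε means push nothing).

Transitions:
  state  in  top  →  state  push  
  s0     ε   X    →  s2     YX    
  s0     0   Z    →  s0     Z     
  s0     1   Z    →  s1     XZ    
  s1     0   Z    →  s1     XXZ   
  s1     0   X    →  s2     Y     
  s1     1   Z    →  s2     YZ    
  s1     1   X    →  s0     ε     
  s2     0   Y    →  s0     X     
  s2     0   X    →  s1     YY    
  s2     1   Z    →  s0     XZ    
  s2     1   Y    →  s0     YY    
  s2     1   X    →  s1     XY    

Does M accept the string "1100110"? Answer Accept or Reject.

(s0, 1100110, Z)
  read 1, top Z: go to s1, push XZ → (s1, 100110, XZ)
  read 1, top X: go to s0, push ε → (s0, 00110, Z)
  read 0, top Z: go to s0, push Z → (s0, 0110, Z)
  read 0, top Z: go to s0, push Z → (s0, 110, Z)
  read 1, top Z: go to s1, push XZ → (s1, 10, XZ)
  read 1, top X: go to s0, push ε → (s0, 0, Z)
  read 0, top Z: go to s0, push Z → (s0, ε, Z)
All input consumed; stack is Z, not empty, and no further ε-move applies.

Reject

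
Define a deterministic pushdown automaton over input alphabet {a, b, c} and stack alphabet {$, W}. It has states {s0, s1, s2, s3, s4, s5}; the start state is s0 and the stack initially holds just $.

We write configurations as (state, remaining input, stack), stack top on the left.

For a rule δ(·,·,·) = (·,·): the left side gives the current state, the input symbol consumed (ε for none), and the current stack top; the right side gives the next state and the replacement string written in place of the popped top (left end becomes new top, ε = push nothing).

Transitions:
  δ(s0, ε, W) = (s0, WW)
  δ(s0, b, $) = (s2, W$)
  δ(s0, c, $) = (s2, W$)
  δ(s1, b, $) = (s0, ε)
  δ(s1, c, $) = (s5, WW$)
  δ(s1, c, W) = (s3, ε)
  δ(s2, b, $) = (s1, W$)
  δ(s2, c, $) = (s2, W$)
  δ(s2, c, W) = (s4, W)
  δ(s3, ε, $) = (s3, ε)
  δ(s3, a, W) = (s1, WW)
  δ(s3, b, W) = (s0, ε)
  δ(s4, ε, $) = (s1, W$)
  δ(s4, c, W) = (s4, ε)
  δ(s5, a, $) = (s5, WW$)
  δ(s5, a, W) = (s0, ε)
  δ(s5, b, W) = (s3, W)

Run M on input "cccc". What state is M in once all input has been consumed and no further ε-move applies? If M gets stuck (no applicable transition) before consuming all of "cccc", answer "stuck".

(s0, cccc, $) ⊢ (s2, ccc, W$) ⊢ (s4, cc, W$) ⊢ (s4, c, $) ⊢ (s1, c, W$) ⊢ (s3, ε, $) ⊢ (s3, ε, ε)
All input consumed; M is in state s3.

s3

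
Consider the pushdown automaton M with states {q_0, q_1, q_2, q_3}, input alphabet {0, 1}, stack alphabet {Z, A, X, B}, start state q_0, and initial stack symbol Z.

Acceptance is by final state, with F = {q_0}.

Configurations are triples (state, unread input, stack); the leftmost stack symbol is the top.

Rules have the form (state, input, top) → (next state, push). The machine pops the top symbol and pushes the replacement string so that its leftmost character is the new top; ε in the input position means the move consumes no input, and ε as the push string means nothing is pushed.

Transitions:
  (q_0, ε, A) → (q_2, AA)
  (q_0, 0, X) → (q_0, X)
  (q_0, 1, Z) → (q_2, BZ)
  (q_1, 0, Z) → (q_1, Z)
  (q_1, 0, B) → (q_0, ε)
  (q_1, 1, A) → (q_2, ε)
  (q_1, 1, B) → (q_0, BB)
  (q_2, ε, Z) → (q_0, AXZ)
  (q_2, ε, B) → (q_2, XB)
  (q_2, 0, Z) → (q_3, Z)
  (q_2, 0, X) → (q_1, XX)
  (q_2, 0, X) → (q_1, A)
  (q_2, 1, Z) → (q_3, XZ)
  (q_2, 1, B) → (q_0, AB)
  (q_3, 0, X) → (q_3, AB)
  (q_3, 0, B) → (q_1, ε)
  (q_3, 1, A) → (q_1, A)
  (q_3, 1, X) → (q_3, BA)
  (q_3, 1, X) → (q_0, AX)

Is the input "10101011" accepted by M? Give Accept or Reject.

One accepting computation: (q_0, 10101011, Z) ⊢ (q_2, 0101011, BZ) ⊢ (q_2, 0101011, XBZ) ⊢ (q_1, 101011, ABZ) ⊢ (q_2, 01011, BZ) ⊢ (q_2, 01011, XBZ) ⊢ (q_1, 1011, ABZ) ⊢ (q_2, 011, BZ) ⊢ (q_2, 011, XBZ) ⊢ (q_1, 11, ABZ) ⊢ (q_2, 1, BZ) ⊢ (q_0, ε, ABZ)
All input consumed and state q_0 ∈ F.

Accept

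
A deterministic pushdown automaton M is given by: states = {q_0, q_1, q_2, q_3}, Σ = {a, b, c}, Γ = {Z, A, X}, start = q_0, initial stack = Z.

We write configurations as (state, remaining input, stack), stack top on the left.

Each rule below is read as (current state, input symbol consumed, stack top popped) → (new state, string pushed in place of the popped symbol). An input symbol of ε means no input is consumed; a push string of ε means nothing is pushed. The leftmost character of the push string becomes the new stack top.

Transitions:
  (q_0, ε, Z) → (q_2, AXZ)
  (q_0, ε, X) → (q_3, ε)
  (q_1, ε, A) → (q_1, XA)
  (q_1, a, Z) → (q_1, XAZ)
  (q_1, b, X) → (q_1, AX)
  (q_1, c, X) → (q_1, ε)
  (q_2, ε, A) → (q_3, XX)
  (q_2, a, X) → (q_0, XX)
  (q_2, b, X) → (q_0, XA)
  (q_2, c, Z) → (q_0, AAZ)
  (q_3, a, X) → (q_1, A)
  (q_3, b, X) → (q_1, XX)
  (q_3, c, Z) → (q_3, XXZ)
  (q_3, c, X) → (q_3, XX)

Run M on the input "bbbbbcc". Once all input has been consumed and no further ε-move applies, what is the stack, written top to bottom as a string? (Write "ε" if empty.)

XAXAXAXAXXXXZ

(q_0, bbbbbcc, Z)
  ε-move, top Z: go to q_2, push AXZ → (q_2, bbbbbcc, AXZ)
  ε-move, top A: go to q_3, push XX → (q_3, bbbbbcc, XXXZ)
  read b, top X: go to q_1, push XX → (q_1, bbbbcc, XXXXZ)
  read b, top X: go to q_1, push AX → (q_1, bbbcc, AXXXXZ)
  ε-move, top A: go to q_1, push XA → (q_1, bbbcc, XAXXXXZ)
  read b, top X: go to q_1, push AX → (q_1, bbcc, AXAXXXXZ)
  ε-move, top A: go to q_1, push XA → (q_1, bbcc, XAXAXXXXZ)
  read b, top X: go to q_1, push AX → (q_1, bcc, AXAXAXXXXZ)
  ε-move, top A: go to q_1, push XA → (q_1, bcc, XAXAXAXXXXZ)
  read b, top X: go to q_1, push AX → (q_1, cc, AXAXAXAXXXXZ)
  ε-move, top A: go to q_1, push XA → (q_1, cc, XAXAXAXAXXXXZ)
  read c, top X: go to q_1, push ε → (q_1, c, AXAXAXAXXXXZ)
  ε-move, top A: go to q_1, push XA → (q_1, c, XAXAXAXAXXXXZ)
  read c, top X: go to q_1, push ε → (q_1, ε, AXAXAXAXXXXZ)
  ε-move, top A: go to q_1, push XA → (q_1, ε, XAXAXAXAXXXXZ)
All input consumed in state q_1 with stack XAXAXAXAXXXXZ.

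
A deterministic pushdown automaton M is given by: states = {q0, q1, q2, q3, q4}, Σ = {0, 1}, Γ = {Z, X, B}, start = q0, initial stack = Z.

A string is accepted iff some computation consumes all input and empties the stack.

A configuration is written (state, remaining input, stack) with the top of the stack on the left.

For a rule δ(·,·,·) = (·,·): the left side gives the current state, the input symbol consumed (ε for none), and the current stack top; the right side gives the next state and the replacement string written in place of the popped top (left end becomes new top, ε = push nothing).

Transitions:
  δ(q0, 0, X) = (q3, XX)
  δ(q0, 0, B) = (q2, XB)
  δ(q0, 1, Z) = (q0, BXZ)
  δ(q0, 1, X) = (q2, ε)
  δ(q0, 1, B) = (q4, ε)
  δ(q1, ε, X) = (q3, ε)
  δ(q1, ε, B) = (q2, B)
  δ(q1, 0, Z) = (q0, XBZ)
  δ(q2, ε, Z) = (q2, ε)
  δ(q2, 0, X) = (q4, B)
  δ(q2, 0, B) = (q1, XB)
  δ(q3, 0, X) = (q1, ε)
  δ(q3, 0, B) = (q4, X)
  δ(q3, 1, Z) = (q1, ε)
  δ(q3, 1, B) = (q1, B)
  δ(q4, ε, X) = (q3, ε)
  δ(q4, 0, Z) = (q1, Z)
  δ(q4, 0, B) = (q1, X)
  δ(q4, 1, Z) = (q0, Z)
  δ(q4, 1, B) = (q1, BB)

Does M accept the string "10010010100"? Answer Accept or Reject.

Reject

(q0, 10010010100, Z) ⊢ (q0, 0010010100, BXZ) ⊢ (q2, 010010100, XBXZ) ⊢ (q4, 10010100, BBXZ) ⊢ (q1, 0010100, BBBXZ) ⊢ (q2, 0010100, BBBXZ) ⊢ (q1, 010100, XBBBXZ) ⊢ (q3, 010100, BBBXZ) ⊢ (q4, 10100, XBBXZ) ⊢ (q3, 10100, BBXZ) ⊢ (q1, 0100, BBXZ) ⊢ (q2, 0100, BBXZ) ⊢ (q1, 100, XBBXZ) ⊢ (q3, 100, BBXZ) ⊢ (q1, 00, BBXZ) ⊢ (q2, 00, BBXZ) ⊢ (q1, 0, XBBXZ) ⊢ (q3, 0, BBXZ) ⊢ (q4, ε, XBXZ) ⊢ (q3, ε, BXZ)
All input consumed; stack is BXZ, not empty, and no further ε-move applies.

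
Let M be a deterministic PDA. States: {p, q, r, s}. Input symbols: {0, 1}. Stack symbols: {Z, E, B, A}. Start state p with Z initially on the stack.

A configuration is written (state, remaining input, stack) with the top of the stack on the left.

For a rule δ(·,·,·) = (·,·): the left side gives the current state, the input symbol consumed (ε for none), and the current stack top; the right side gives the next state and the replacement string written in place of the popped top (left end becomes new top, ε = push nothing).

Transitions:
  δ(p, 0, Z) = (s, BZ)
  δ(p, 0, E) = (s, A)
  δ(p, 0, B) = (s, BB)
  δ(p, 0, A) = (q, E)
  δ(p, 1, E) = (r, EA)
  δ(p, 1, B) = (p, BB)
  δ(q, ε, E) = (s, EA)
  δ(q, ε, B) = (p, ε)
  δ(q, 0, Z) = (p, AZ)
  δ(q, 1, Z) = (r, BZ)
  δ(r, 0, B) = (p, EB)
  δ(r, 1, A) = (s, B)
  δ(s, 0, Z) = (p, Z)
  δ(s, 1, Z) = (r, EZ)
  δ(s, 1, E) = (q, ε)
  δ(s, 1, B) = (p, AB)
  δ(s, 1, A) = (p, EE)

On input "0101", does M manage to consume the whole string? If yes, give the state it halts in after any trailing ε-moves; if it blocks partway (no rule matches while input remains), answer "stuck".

(p, 0101, Z) ⊢ (s, 101, BZ) ⊢ (p, 01, ABZ) ⊢ (q, 1, EBZ) ⊢ (s, 1, EABZ) ⊢ (q, ε, ABZ)
All input consumed; M is in state q.

q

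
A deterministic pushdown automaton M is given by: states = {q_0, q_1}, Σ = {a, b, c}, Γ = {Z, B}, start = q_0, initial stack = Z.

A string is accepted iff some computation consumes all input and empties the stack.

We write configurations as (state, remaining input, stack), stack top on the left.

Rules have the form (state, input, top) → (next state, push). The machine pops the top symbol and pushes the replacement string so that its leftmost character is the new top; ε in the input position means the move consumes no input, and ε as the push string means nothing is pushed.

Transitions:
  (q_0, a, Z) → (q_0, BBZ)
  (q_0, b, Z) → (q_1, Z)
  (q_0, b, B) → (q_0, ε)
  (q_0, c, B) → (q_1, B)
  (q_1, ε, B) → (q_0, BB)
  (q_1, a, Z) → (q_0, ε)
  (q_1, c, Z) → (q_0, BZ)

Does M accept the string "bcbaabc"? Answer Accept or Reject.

Reject

(q_0, bcbaabc, Z) ⊢ (q_1, cbaabc, Z) ⊢ (q_0, baabc, BZ) ⊢ (q_0, aabc, Z) ⊢ (q_0, abc, BBZ)
No transition applies at (q_0, abc, BBZ); input not fully consumed.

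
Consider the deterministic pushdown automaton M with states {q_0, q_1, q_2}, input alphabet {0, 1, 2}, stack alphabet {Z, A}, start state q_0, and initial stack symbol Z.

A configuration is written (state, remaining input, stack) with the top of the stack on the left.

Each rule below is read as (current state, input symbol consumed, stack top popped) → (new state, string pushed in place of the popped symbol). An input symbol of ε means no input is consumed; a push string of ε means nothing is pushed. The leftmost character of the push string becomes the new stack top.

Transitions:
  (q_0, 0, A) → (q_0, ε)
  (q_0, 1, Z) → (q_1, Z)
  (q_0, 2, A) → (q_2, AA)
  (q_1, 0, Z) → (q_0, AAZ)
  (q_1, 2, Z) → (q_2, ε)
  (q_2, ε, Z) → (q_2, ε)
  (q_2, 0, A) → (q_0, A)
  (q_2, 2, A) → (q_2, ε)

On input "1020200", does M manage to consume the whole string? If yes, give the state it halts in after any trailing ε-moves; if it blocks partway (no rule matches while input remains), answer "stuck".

(q_0, 1020200, Z) ⊢ (q_1, 020200, Z) ⊢ (q_0, 20200, AAZ) ⊢ (q_2, 0200, AAAZ) ⊢ (q_0, 200, AAAZ) ⊢ (q_2, 00, AAAAZ) ⊢ (q_0, 0, AAAAZ) ⊢ (q_0, ε, AAAZ)
All input consumed; M is in state q_0.

q_0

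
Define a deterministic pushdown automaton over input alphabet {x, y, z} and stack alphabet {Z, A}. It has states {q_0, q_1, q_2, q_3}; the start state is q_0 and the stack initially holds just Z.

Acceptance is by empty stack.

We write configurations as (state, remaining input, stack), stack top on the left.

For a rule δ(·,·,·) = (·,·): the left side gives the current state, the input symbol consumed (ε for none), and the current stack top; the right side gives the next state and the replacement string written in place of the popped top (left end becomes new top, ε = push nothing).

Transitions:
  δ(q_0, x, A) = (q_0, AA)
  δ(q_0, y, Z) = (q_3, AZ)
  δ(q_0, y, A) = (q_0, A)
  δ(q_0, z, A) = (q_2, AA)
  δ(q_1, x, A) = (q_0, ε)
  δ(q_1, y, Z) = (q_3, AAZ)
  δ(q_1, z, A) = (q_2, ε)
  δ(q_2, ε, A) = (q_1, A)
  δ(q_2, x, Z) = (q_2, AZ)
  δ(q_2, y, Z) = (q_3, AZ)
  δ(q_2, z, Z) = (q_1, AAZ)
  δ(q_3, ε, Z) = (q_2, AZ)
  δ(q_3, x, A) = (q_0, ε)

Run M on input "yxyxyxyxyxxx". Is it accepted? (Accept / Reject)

(q_0, yxyxyxyxyxxx, Z)
  read y, top Z: go to q_3, push AZ → (q_3, xyxyxyxyxxx, AZ)
  read x, top A: go to q_0, push ε → (q_0, yxyxyxyxxx, Z)
  read y, top Z: go to q_3, push AZ → (q_3, xyxyxyxxx, AZ)
  read x, top A: go to q_0, push ε → (q_0, yxyxyxxx, Z)
  read y, top Z: go to q_3, push AZ → (q_3, xyxyxxx, AZ)
  read x, top A: go to q_0, push ε → (q_0, yxyxxx, Z)
  read y, top Z: go to q_3, push AZ → (q_3, xyxxx, AZ)
  read x, top A: go to q_0, push ε → (q_0, yxxx, Z)
  read y, top Z: go to q_3, push AZ → (q_3, xxx, AZ)
  read x, top A: go to q_0, push ε → (q_0, xx, Z)
No transition applies at (q_0, xx, Z); input not fully consumed.

Reject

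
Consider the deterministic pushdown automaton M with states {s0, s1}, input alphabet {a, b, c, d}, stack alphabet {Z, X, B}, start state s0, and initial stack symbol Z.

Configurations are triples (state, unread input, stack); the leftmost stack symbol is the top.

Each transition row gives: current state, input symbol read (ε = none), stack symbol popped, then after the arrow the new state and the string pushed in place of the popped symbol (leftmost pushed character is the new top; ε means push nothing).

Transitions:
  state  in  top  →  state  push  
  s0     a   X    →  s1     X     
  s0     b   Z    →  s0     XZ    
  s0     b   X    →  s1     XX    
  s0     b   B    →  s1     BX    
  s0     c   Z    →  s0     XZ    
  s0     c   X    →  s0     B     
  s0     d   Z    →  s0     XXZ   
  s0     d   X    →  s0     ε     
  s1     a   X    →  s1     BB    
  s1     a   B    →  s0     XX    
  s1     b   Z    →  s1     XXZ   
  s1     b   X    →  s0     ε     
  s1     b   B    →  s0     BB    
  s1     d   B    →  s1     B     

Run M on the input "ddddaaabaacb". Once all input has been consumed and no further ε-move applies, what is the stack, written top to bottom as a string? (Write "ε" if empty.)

BXXBXXBXZ

(s0, ddddaaabaacb, Z) ⊢ (s0, dddaaabaacb, XXZ) ⊢ (s0, ddaaabaacb, XZ) ⊢ (s0, daaabaacb, Z) ⊢ (s0, aaabaacb, XXZ) ⊢ (s1, aabaacb, XXZ) ⊢ (s1, abaacb, BBXZ) ⊢ (s0, baacb, XXBXZ) ⊢ (s1, aacb, XXXBXZ) ⊢ (s1, acb, BBXXBXZ) ⊢ (s0, cb, XXBXXBXZ) ⊢ (s0, b, BXBXXBXZ) ⊢ (s1, ε, BXXBXXBXZ)
All input consumed in state s1 with stack BXXBXXBXZ.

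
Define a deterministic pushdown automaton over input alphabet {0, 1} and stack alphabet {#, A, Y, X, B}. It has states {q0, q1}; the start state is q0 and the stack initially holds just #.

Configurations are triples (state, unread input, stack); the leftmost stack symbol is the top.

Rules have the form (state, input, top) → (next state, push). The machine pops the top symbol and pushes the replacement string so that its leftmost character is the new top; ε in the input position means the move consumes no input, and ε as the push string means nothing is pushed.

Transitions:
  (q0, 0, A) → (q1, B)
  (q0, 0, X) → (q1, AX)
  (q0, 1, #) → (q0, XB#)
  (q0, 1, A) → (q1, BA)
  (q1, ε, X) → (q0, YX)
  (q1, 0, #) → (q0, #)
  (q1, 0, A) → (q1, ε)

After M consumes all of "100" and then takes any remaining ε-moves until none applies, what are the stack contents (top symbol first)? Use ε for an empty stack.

YXB#

(q0, 100, #) ⊢ (q0, 00, XB#) ⊢ (q1, 0, AXB#) ⊢ (q1, ε, XB#) ⊢ (q0, ε, YXB#)
All input consumed in state q0 with stack YXB#.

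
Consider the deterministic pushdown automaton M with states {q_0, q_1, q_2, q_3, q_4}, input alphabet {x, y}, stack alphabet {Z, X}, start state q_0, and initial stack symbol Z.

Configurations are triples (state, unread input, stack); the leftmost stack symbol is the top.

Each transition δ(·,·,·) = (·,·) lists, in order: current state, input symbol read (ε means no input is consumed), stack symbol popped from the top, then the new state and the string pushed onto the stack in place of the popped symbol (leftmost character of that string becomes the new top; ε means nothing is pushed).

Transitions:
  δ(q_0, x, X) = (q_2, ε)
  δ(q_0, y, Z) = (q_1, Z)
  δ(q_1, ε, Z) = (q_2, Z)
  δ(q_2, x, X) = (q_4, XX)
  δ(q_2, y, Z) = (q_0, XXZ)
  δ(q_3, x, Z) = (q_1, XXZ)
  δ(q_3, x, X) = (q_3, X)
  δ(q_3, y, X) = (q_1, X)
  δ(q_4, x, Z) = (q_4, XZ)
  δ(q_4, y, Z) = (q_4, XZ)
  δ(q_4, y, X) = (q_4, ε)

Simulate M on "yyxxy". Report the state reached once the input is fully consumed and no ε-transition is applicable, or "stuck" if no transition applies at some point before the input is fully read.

q_4

(q_0, yyxxy, Z)
  read y, top Z: go to q_1, push Z → (q_1, yxxy, Z)
  ε-move, top Z: go to q_2, push Z → (q_2, yxxy, Z)
  read y, top Z: go to q_0, push XXZ → (q_0, xxy, XXZ)
  read x, top X: go to q_2, push ε → (q_2, xy, XZ)
  read x, top X: go to q_4, push XX → (q_4, y, XXZ)
  read y, top X: go to q_4, push ε → (q_4, ε, XZ)
All input consumed; M is in state q_4.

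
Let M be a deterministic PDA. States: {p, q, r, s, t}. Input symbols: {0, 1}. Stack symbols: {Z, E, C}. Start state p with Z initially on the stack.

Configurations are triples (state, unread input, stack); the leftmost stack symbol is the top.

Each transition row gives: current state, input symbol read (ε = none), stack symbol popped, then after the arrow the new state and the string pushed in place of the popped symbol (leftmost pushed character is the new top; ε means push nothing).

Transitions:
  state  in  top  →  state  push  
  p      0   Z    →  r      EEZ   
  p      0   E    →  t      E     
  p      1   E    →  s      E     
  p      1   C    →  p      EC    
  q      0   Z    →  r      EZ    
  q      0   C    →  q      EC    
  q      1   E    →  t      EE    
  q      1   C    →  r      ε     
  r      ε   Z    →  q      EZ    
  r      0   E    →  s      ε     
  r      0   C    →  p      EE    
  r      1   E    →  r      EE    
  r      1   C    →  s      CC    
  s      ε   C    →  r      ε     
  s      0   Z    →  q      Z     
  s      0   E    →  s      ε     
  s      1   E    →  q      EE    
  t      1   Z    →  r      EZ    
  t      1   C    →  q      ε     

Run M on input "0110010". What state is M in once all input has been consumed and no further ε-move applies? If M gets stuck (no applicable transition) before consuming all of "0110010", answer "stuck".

stuck

(p, 0110010, Z)
  read 0, top Z: go to r, push EEZ → (r, 110010, EEZ)
  read 1, top E: go to r, push EE → (r, 10010, EEEZ)
  read 1, top E: go to r, push EE → (r, 0010, EEEEZ)
  read 0, top E: go to s, push ε → (s, 010, EEEZ)
  read 0, top E: go to s, push ε → (s, 10, EEZ)
  read 1, top E: go to q, push EE → (q, 0, EEEZ)
No transition for (q, 0, top E); M blocks with input 0 remaining.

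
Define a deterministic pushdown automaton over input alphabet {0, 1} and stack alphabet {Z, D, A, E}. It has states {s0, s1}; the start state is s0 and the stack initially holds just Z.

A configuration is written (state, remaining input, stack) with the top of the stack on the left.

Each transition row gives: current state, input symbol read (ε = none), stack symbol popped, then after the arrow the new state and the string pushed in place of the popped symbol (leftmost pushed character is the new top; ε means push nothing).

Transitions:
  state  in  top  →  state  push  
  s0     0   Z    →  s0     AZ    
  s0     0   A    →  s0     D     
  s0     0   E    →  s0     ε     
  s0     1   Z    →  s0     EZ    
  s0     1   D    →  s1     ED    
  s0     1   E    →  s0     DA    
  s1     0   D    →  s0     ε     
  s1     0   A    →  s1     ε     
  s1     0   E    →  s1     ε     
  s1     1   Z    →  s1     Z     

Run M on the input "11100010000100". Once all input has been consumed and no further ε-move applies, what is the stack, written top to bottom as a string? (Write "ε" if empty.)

(s0, 11100010000100, Z)
  read 1, top Z: go to s0, push EZ → (s0, 1100010000100, EZ)
  read 1, top E: go to s0, push DA → (s0, 100010000100, DAZ)
  read 1, top D: go to s1, push ED → (s1, 00010000100, EDAZ)
  read 0, top E: go to s1, push ε → (s1, 0010000100, DAZ)
  read 0, top D: go to s0, push ε → (s0, 010000100, AZ)
  read 0, top A: go to s0, push D → (s0, 10000100, DZ)
  read 1, top D: go to s1, push ED → (s1, 0000100, EDZ)
  read 0, top E: go to s1, push ε → (s1, 000100, DZ)
  read 0, top D: go to s0, push ε → (s0, 00100, Z)
  read 0, top Z: go to s0, push AZ → (s0, 0100, AZ)
  read 0, top A: go to s0, push D → (s0, 100, DZ)
  read 1, top D: go to s1, push ED → (s1, 00, EDZ)
  read 0, top E: go to s1, push ε → (s1, 0, DZ)
  read 0, top D: go to s0, push ε → (s0, ε, Z)
All input consumed in state s0 with stack Z.

Z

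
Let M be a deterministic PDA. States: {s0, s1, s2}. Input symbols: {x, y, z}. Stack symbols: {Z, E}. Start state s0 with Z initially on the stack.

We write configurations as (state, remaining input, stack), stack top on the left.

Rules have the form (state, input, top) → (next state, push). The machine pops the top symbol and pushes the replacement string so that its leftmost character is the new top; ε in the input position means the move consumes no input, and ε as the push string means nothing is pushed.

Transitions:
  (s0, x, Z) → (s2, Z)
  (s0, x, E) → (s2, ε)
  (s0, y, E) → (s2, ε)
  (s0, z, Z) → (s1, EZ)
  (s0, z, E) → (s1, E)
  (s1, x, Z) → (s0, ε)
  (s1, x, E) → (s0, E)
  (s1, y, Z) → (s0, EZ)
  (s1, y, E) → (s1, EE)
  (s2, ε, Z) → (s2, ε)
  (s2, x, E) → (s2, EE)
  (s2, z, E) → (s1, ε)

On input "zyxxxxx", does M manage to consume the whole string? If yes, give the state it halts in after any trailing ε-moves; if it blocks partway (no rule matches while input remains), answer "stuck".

(s0, zyxxxxx, Z)
  read z, top Z: go to s1, push EZ → (s1, yxxxxx, EZ)
  read y, top E: go to s1, push EE → (s1, xxxxx, EEZ)
  read x, top E: go to s0, push E → (s0, xxxx, EEZ)
  read x, top E: go to s2, push ε → (s2, xxx, EZ)
  read x, top E: go to s2, push EE → (s2, xx, EEZ)
  read x, top E: go to s2, push EE → (s2, x, EEEZ)
  read x, top E: go to s2, push EE → (s2, ε, EEEEZ)
All input consumed; M is in state s2.

s2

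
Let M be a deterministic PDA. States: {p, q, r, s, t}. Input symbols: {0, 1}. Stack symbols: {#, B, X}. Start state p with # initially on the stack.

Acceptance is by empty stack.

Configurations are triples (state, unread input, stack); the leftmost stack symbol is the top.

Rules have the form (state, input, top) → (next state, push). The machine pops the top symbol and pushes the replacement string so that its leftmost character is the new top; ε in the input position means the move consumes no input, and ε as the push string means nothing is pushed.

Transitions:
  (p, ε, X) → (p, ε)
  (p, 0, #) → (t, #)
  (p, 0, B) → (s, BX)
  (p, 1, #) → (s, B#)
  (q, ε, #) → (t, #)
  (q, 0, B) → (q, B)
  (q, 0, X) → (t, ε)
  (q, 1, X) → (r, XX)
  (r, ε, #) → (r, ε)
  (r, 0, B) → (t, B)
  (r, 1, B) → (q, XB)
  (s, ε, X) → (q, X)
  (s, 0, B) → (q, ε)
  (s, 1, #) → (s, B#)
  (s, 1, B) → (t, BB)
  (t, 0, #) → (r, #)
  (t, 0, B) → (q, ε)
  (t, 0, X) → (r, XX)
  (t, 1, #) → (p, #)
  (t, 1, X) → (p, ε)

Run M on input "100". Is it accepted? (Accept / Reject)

Accept

(p, 100, #)
  read 1, top #: go to s, push B# → (s, 00, B#)
  read 0, top B: go to q, push ε → (q, 0, #)
  ε-move, top #: go to t, push # → (t, 0, #)
  read 0, top #: go to r, push # → (r, ε, #)
  ε-move, top #: go to r, push ε → (r, ε, ε)
All input consumed and the stack is empty.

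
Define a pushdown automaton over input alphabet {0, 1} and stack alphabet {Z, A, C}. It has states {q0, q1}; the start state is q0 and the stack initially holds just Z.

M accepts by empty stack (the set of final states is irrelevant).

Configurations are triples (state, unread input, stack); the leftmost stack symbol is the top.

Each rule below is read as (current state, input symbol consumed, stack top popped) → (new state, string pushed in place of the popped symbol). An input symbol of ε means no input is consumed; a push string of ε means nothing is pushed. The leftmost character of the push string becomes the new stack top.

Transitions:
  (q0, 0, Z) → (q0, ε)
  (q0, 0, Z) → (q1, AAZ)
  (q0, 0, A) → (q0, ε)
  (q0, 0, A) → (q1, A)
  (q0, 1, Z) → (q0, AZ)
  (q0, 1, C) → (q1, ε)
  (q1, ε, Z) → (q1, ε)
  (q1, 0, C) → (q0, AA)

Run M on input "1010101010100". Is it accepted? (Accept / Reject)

Accept

One accepting computation: (q0, 1010101010100, Z) ⊢ (q0, 010101010100, AZ) ⊢ (q0, 10101010100, Z) ⊢ (q0, 0101010100, AZ) ⊢ (q0, 101010100, Z) ⊢ (q0, 01010100, AZ) ⊢ (q0, 1010100, Z) ⊢ (q0, 010100, AZ) ⊢ (q0, 10100, Z) ⊢ (q0, 0100, AZ) ⊢ (q0, 100, Z) ⊢ (q0, 00, AZ) ⊢ (q0, 0, Z) ⊢ (q0, ε, ε)
All input consumed and the stack is empty.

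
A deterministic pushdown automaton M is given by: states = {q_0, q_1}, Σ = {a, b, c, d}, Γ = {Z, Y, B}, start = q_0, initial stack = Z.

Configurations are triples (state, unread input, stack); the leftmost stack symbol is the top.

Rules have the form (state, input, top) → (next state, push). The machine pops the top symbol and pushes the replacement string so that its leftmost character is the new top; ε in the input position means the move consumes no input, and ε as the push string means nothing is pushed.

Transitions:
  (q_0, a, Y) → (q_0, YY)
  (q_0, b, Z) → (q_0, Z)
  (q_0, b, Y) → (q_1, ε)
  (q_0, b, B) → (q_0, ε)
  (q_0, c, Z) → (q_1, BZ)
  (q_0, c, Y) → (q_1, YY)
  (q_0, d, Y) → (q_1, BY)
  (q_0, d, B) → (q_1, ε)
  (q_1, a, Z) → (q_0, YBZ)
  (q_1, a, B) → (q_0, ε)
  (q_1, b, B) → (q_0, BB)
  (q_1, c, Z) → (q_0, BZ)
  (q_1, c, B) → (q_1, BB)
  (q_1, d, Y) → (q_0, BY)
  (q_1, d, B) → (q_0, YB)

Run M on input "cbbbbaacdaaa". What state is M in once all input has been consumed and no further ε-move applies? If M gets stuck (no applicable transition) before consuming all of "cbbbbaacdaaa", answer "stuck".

stuck

(q_0, cbbbbaacdaaa, Z)
  read c, top Z: go to q_1, push BZ → (q_1, bbbbaacdaaa, BZ)
  read b, top B: go to q_0, push BB → (q_0, bbbaacdaaa, BBZ)
  read b, top B: go to q_0, push ε → (q_0, bbaacdaaa, BZ)
  read b, top B: go to q_0, push ε → (q_0, baacdaaa, Z)
  read b, top Z: go to q_0, push Z → (q_0, aacdaaa, Z)
No transition for (q_0, a, top Z); M blocks with input aacdaaa remaining.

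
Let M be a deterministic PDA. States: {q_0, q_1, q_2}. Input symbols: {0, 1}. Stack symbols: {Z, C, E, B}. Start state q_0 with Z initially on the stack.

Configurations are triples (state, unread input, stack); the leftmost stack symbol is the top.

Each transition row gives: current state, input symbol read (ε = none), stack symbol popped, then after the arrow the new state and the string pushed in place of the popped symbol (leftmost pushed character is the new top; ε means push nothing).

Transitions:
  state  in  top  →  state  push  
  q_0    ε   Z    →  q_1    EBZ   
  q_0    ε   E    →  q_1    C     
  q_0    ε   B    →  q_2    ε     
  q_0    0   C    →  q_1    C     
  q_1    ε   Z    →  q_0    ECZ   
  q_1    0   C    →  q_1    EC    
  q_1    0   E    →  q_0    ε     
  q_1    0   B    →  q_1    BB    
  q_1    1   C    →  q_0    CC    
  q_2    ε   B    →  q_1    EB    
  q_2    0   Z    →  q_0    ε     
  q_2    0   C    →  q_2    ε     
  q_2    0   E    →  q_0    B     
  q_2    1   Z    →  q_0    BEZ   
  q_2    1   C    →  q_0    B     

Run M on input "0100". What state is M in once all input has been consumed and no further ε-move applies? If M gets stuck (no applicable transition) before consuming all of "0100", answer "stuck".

(q_0, 0100, Z) ⊢ (q_1, 0100, EBZ) ⊢ (q_0, 100, BZ) ⊢ (q_2, 100, Z) ⊢ (q_0, 00, BEZ) ⊢ (q_2, 00, EZ) ⊢ (q_0, 0, BZ) ⊢ (q_2, 0, Z) ⊢ (q_0, ε, ε)
All input consumed; M is in state q_0.

q_0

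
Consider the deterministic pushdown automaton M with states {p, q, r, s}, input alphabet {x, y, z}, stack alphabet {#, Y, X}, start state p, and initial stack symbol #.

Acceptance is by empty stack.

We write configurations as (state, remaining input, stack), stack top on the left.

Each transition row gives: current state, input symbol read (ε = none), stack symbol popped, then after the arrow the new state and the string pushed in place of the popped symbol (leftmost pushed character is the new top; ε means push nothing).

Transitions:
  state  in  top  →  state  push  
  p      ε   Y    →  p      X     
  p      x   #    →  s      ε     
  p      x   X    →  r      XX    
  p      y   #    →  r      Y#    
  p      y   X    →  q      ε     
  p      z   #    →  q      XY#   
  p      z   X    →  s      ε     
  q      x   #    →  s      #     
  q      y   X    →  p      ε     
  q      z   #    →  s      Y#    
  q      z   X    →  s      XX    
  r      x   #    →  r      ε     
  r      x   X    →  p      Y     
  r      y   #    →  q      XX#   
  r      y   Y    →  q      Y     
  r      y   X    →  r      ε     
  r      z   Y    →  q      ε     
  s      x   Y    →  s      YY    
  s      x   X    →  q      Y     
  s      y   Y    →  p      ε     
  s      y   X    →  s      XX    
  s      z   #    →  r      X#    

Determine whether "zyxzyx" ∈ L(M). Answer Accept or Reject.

(p, zyxzyx, #)
  read z, top #: go to q, push XY# → (q, yxzyx, XY#)
  read y, top X: go to p, push ε → (p, xzyx, Y#)
  ε-move, top Y: go to p, push X → (p, xzyx, X#)
  read x, top X: go to r, push XX → (r, zyx, XX#)
No transition applies at (r, zyx, XX#); input not fully consumed.

Reject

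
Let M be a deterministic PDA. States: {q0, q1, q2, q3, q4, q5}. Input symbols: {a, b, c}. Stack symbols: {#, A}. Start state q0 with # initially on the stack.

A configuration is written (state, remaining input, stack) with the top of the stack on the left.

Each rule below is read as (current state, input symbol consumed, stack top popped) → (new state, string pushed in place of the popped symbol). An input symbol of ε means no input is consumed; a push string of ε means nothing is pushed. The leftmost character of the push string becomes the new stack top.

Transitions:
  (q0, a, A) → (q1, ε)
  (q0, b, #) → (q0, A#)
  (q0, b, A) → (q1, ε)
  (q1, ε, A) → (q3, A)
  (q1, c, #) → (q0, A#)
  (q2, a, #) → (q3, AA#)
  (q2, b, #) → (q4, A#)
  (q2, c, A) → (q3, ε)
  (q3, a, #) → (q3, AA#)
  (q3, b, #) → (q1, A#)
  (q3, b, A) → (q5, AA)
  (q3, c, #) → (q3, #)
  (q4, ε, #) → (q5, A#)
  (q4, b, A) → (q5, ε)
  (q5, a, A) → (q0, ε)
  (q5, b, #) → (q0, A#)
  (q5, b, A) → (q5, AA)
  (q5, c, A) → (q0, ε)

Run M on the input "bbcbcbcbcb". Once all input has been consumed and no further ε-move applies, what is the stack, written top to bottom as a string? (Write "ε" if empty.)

(q0, bbcbcbcbcb, #) ⊢ (q0, bcbcbcbcb, A#) ⊢ (q1, cbcbcbcb, #) ⊢ (q0, bcbcbcb, A#) ⊢ (q1, cbcbcb, #) ⊢ (q0, bcbcb, A#) ⊢ (q1, cbcb, #) ⊢ (q0, bcb, A#) ⊢ (q1, cb, #) ⊢ (q0, b, A#) ⊢ (q1, ε, #)
All input consumed in state q1 with stack #.

#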